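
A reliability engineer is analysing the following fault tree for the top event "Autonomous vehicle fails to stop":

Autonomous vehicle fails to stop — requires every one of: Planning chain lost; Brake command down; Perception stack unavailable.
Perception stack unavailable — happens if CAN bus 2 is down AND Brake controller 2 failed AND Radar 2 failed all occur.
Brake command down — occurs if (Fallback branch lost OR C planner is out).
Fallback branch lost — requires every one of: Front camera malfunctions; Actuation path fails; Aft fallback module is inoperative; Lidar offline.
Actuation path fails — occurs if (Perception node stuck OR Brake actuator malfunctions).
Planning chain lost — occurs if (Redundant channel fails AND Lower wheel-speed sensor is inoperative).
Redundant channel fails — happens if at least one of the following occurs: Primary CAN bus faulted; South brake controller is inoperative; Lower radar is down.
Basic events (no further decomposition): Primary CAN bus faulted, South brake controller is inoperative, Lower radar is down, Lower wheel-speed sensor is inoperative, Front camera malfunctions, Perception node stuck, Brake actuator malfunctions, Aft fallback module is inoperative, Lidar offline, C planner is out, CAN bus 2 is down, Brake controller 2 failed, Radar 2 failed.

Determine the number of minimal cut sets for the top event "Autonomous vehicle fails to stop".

9

Redundant channel fails [OR]: union of children's cut sets → 3 cut set(s).
Planning chain lost [AND]: one cut set from each child combined → 3 × 1 = 3 cut set(s).
Actuation path fails [OR]: union of children's cut sets → 2 cut set(s).
Fallback branch lost [AND]: one cut set from each child combined → 1 × 2 × 1 × 1 = 2 cut set(s).
Brake command down [OR]: union of children's cut sets → 3 cut set(s).
Perception stack unavailable [AND]: one cut set from each child combined → 1 × 1 × 1 = 1 cut set(s).
Autonomous vehicle fails to stop [AND]: one cut set from each child combined → 3 × 3 × 1 = 9 cut set(s).
Minimal cut sets: {Aft fallback module is inoperative, Brake controller 2 failed, CAN bus 2 is down, Front camera malfunctions, Lidar offline, Lower wheel-speed sensor is inoperative, Perception node stuck, Primary CAN bus faulted, Radar 2 failed}; {Aft fallback module is inoperative, Brake actuator malfunctions, Brake controller 2 failed, CAN bus 2 is down, Front camera malfunctions, Lidar offline, Lower wheel-speed sensor is inoperative, Primary CAN bus faulted, Radar 2 failed}; {Brake controller 2 failed, C planner is out, CAN bus 2 is down, Lower wheel-speed sensor is inoperative, Primary CAN bus faulted, Radar 2 failed}; {Aft fallback module is inoperative, Brake controller 2 failed, CAN bus 2 is down, Front camera malfunctions, Lidar offline, Lower wheel-speed sensor is inoperative, Perception node stuck, Radar 2 failed, South brake controller is inoperative}; {Aft fallback module is inoperative, Brake actuator malfunctions, Brake controller 2 failed, CAN bus 2 is down, Front camera malfunctions, Lidar offline, Lower wheel-speed sensor is inoperative, Radar 2 failed, South brake controller is inoperative}; {Brake controller 2 failed, C planner is out, CAN bus 2 is down, Lower wheel-speed sensor is inoperative, Radar 2 failed, South brake controller is inoperative}; {Aft fallback module is inoperative, Brake controller 2 failed, CAN bus 2 is down, Front camera malfunctions, Lidar offline, Lower radar is down, Lower wheel-speed sensor is inoperative, Perception node stuck, Radar 2 failed}; {Aft fallback module is inoperative, Brake actuator malfunctions, Brake controller 2 failed, CAN bus 2 is down, Front camera malfunctions, Lidar offline, Lower radar is down, Lower wheel-speed sensor is inoperative, Radar 2 failed}; {Brake controller 2 failed, C planner is out, CAN bus 2 is down, Lower radar is down, Lower wheel-speed sensor is inoperative, Radar 2 failed}.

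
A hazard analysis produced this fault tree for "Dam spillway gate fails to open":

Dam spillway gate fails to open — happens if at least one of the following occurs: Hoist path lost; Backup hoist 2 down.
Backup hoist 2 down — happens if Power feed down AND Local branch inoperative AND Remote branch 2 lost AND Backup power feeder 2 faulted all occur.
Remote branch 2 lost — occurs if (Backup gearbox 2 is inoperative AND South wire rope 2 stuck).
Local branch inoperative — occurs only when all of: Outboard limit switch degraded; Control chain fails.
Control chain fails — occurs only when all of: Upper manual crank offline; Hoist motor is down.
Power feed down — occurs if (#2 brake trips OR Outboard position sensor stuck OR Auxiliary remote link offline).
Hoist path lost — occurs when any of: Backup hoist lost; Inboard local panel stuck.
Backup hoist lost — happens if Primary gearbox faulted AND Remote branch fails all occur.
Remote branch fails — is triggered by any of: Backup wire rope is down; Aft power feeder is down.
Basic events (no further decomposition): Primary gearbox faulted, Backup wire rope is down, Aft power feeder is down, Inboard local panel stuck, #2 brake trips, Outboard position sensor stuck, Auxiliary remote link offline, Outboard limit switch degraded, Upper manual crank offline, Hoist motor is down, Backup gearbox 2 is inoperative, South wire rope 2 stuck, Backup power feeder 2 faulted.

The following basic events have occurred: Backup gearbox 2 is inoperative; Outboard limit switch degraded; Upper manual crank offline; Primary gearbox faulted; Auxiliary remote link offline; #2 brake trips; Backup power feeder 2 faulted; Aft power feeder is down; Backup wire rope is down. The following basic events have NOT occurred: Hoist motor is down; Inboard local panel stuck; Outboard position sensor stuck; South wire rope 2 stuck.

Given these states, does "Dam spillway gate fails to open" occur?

Remote branch fails [OR]: Backup wire rope is down=occurs, Aft power feeder is down=occurs → at least one input occurs → occurs.
Backup hoist lost [AND]: Primary gearbox faulted=occurs, Remote branch fails=occurs → all inputs occur → occurs.
Hoist path lost [OR]: Backup hoist lost=occurs, Inboard local panel stuck=not → at least one input occurs → occurs.
Power feed down [OR]: #2 brake trips=occurs, Outboard position sensor stuck=not, Auxiliary remote link offline=occurs → at least one input occurs → occurs.
Control chain fails [AND]: Upper manual crank offline=occurs, Hoist motor is down=not → not all inputs occur → does not occur.
Local branch inoperative [AND]: Outboard limit switch degraded=occurs, Control chain fails=not → not all inputs occur → does not occur.
Remote branch 2 lost [AND]: Backup gearbox 2 is inoperative=occurs, South wire rope 2 stuck=not → not all inputs occur → does not occur.
Backup hoist 2 down [AND]: Power feed down=occurs, Local branch inoperative=not, Remote branch 2 lost=not, Backup power feeder 2 faulted=occurs → not all inputs occur → does not occur.
Dam spillway gate fails to open [OR]: Hoist path lost=occurs, Backup hoist 2 down=not → at least one input occurs → occurs.

Yes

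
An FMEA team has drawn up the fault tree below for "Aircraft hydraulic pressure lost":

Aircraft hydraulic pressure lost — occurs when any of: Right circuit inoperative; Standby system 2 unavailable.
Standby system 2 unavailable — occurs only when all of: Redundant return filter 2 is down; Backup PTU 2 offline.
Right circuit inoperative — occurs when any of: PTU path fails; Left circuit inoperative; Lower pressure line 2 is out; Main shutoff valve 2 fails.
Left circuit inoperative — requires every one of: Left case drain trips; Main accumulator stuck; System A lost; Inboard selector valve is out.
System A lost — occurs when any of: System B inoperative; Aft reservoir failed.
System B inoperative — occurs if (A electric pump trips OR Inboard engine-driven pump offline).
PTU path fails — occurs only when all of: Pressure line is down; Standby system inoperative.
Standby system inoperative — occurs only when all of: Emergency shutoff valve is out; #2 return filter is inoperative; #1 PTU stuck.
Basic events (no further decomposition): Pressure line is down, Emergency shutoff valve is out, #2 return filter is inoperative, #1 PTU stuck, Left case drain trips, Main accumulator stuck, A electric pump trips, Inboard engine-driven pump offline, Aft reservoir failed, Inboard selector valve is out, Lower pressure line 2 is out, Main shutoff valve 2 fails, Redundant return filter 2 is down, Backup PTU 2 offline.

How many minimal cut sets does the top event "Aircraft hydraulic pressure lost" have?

7

Standby system inoperative [AND]: one cut set from each child combined → 1 × 1 × 1 = 1 cut set(s).
PTU path fails [AND]: one cut set from each child combined → 1 × 1 = 1 cut set(s).
System B inoperative [OR]: union of children's cut sets → 2 cut set(s).
System A lost [OR]: union of children's cut sets → 3 cut set(s).
Left circuit inoperative [AND]: one cut set from each child combined → 1 × 1 × 3 × 1 = 3 cut set(s).
Right circuit inoperative [OR]: union of children's cut sets → 6 cut set(s).
Standby system 2 unavailable [AND]: one cut set from each child combined → 1 × 1 = 1 cut set(s).
Aircraft hydraulic pressure lost [OR]: union of children's cut sets → 7 cut set(s).
Minimal cut sets: {#1 PTU stuck, #2 return filter is inoperative, Emergency shutoff valve is out, Pressure line is down}; {A electric pump trips, Inboard selector valve is out, Left case drain trips, Main accumulator stuck}; {Inboard engine-driven pump offline, Inboard selector valve is out, Left case drain trips, Main accumulator stuck}; {Aft reservoir failed, Inboard selector valve is out, Left case drain trips, Main accumulator stuck}; {Lower pressure line 2 is out}; {Main shutoff valve 2 fails}; {Backup PTU 2 offline, Redundant return filter 2 is down}.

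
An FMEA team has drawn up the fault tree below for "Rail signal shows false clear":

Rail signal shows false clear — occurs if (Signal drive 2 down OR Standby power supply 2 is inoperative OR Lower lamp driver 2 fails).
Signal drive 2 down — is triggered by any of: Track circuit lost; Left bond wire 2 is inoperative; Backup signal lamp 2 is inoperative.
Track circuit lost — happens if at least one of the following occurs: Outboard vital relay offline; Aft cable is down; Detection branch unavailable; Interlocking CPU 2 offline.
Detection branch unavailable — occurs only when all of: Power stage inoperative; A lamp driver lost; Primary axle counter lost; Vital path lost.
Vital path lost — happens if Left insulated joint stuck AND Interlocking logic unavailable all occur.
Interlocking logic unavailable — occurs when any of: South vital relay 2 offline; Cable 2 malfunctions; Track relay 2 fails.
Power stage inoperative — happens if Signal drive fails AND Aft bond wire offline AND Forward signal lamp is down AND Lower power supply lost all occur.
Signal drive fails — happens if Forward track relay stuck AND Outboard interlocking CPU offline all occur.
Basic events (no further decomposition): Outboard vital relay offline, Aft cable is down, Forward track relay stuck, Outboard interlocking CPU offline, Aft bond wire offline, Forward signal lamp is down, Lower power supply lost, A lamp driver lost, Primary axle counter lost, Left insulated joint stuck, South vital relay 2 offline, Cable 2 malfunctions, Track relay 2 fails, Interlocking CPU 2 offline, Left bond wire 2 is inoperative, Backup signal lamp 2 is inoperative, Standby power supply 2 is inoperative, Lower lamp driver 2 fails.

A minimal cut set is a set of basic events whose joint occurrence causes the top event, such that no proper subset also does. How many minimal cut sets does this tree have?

Signal drive fails [AND]: one cut set from each child combined → 1 × 1 = 1 cut set(s).
Power stage inoperative [AND]: one cut set from each child combined → 1 × 1 × 1 × 1 = 1 cut set(s).
Interlocking logic unavailable [OR]: union of children's cut sets → 3 cut set(s).
Vital path lost [AND]: one cut set from each child combined → 1 × 3 = 3 cut set(s).
Detection branch unavailable [AND]: one cut set from each child combined → 1 × 1 × 1 × 3 = 3 cut set(s).
Track circuit lost [OR]: union of children's cut sets → 6 cut set(s).
Signal drive 2 down [OR]: union of children's cut sets → 8 cut set(s).
Rail signal shows false clear [OR]: union of children's cut sets → 10 cut set(s).
Minimal cut sets: {Outboard vital relay offline}; {Aft cable is down}; {A lamp driver lost, Aft bond wire offline, Forward signal lamp is down, Forward track relay stuck, Left insulated joint stuck, Lower power supply lost, Outboard interlocking CPU offline, Primary axle counter lost, South vital relay 2 offline}; {A lamp driver lost, Aft bond wire offline, Cable 2 malfunctions, Forward signal lamp is down, Forward track relay stuck, Left insulated joint stuck, Lower power supply lost, Outboard interlocking CPU offline, Primary axle counter lost}; {A lamp driver lost, Aft bond wire offline, Forward signal lamp is down, Forward track relay stuck, Left insulated joint stuck, Lower power supply lost, Outboard interlocking CPU offline, Primary axle counter lost, Track relay 2 fails}; {Interlocking CPU 2 offline}; {Left bond wire 2 is inoperative}; {Backup signal lamp 2 is inoperative}; {Standby power supply 2 is inoperative}; {Lower lamp driver 2 fails}.

10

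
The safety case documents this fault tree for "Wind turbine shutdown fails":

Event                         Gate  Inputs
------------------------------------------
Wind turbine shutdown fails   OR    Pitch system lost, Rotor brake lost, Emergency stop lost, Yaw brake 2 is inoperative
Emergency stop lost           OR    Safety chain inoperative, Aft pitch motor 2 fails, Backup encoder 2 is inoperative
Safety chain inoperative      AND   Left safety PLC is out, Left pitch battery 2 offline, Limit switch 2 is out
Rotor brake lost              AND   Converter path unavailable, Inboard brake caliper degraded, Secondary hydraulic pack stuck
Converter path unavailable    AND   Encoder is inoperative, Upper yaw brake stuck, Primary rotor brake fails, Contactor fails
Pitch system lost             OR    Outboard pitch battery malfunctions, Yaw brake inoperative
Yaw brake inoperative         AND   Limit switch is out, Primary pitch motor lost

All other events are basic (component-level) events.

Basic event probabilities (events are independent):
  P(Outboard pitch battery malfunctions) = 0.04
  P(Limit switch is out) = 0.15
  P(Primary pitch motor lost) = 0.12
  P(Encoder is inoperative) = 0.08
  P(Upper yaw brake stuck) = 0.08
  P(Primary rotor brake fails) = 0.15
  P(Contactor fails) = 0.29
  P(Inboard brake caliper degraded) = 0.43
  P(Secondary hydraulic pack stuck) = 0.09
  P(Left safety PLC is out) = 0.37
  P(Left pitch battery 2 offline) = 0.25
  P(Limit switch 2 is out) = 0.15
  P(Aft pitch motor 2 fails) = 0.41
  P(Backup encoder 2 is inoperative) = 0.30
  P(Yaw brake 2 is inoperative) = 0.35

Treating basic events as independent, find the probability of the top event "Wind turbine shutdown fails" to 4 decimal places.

0.7504

P(Yaw brake inoperative) [AND] = 0.15 × 0.12 = 0.018000
P(Pitch system lost) [OR] = 1 − (1−0.04) × (1−0.018000) = 0.057280
P(Converter path unavailable) [AND] = 0.08 × 0.08 × 0.15 × 0.29 = 0.000278
P(Rotor brake lost) [AND] = 0.000278 × 0.43 × 0.09 = 0.000011
P(Safety chain inoperative) [AND] = 0.37 × 0.25 × 0.15 = 0.013875
P(Emergency stop lost) [OR] = 1 − (1−0.013875) × (1−0.41) × (1−0.30) = 0.592730
P(Wind turbine shutdown fails) [OR] = 1 − (1−0.057280) × (1−0.000011) × (1−0.592730) × (1−0.35) = 0.750441
Rounded to 4 decimal places: P(Wind turbine shutdown fails) ≈ 0.7504.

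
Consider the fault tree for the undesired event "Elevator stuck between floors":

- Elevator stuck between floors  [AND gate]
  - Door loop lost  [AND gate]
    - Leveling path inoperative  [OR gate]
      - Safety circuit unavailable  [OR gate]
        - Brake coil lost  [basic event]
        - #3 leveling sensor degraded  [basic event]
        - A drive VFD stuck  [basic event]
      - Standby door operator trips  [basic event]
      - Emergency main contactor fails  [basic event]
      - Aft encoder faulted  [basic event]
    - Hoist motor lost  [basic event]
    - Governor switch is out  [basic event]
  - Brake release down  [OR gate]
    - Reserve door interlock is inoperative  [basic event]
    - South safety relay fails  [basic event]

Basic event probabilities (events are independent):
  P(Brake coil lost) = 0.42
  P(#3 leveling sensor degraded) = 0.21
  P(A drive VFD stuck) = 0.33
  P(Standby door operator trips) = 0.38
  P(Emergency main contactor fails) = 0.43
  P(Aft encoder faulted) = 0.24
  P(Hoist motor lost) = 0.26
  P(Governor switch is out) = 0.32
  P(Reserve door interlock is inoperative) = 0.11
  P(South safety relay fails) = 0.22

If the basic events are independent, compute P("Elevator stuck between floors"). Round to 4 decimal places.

P(Safety circuit unavailable) [OR] = 1 − (1−0.42) × (1−0.21) × (1−0.33) = 0.693006
P(Leveling path inoperative) [OR] = 1 − (1−0.693006) × (1−0.38) × (1−0.43) × (1−0.24) = 0.917546
P(Door loop lost) [AND] = 0.917546 × 0.26 × 0.32 = 0.076340
P(Brake release down) [OR] = 1 − (1−0.11) × (1−0.22) = 0.305800
P(Elevator stuck between floors) [AND] = 0.076340 × 0.305800 = 0.023345
Rounded to 4 decimal places: P(Elevator stuck between floors) ≈ 0.0233.

0.0233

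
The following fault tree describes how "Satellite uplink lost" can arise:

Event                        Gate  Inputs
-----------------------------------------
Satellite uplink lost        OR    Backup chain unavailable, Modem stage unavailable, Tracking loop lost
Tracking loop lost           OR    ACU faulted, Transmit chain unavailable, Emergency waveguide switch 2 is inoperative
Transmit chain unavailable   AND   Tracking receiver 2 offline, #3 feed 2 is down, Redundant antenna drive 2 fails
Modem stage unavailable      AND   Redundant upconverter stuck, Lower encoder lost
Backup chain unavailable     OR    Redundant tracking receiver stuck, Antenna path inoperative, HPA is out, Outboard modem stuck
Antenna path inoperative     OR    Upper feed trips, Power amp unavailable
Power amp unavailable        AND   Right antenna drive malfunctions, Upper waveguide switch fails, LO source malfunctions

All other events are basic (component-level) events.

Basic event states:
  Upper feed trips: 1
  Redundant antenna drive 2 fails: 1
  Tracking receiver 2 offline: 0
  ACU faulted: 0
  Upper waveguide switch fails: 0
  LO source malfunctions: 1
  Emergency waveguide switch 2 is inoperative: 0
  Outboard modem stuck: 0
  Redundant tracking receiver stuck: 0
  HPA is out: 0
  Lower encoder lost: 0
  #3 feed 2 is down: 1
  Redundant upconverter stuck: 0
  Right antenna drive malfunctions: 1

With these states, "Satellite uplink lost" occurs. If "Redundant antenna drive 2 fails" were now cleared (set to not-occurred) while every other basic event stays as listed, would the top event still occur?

Counterfactual: set "Redundant antenna drive 2 fails" to not occurred.
Power amp unavailable [AND]: Right antenna drive malfunctions=occurs, Upper waveguide switch fails=not, LO source malfunctions=occurs → not all inputs occur → does not occur.
Antenna path inoperative [OR]: Upper feed trips=occurs, Power amp unavailable=not → at least one input occurs → occurs.
Backup chain unavailable [OR]: Redundant tracking receiver stuck=not, Antenna path inoperative=occurs, HPA is out=not, Outboard modem stuck=not → at least one input occurs → occurs.
Modem stage unavailable [AND]: Redundant upconverter stuck=not, Lower encoder lost=not → not all inputs occur → does not occur.
Transmit chain unavailable [AND]: Tracking receiver 2 offline=not, #3 feed 2 is down=occurs, Redundant antenna drive 2 fails=not → not all inputs occur → does not occur.
Tracking loop lost [OR]: ACU faulted=not, Transmit chain unavailable=not, Emergency waveguide switch 2 is inoperative=not → no input occurs → does not occur.
Satellite uplink lost [OR]: Backup chain unavailable=occurs, Modem stage unavailable=not, Tracking loop lost=not → at least one input occurs → occurs.

Yes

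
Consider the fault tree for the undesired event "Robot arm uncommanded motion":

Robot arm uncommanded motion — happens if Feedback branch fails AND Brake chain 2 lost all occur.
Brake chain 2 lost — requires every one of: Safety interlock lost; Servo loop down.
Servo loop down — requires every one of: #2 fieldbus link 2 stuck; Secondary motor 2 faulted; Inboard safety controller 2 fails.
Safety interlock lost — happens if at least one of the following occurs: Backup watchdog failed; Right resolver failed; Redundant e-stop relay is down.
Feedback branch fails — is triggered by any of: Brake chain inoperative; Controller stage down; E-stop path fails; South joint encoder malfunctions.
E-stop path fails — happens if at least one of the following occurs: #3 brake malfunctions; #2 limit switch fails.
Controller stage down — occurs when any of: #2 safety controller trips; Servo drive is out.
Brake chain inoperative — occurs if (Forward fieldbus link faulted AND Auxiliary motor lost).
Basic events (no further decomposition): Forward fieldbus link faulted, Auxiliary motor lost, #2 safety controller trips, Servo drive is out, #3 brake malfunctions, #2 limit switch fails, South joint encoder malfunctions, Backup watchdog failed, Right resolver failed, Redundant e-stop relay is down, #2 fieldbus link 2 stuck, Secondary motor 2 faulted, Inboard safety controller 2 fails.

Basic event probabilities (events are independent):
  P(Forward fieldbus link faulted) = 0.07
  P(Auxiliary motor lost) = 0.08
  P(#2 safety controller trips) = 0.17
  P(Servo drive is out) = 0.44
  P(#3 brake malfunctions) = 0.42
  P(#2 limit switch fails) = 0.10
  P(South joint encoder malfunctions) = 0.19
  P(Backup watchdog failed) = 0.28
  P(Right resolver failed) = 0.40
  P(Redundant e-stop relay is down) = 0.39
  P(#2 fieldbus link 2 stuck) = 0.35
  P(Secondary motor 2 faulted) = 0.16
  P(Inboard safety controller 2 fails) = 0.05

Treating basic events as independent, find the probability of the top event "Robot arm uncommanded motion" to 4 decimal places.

0.0017

P(Brake chain inoperative) [AND] = 0.07 × 0.08 = 0.005600
P(Controller stage down) [OR] = 1 − (1−0.17) × (1−0.44) = 0.535200
P(E-stop path fails) [OR] = 1 − (1−0.42) × (1−0.10) = 0.478000
P(Feedback branch fails) [OR] = 1 − (1−0.005600) × (1−0.535200) × (1−0.478000) × (1−0.19) = 0.804574
P(Safety interlock lost) [OR] = 1 − (1−0.28) × (1−0.40) × (1−0.39) = 0.736480
P(Servo loop down) [AND] = 0.35 × 0.16 × 0.05 = 0.002800
P(Brake chain 2 lost) [AND] = 0.736480 × 0.002800 = 0.002062
P(Robot arm uncommanded motion) [AND] = 0.804574 × 0.002062 = 0.001659
Rounded to 4 decimal places: P(Robot arm uncommanded motion) ≈ 0.0017.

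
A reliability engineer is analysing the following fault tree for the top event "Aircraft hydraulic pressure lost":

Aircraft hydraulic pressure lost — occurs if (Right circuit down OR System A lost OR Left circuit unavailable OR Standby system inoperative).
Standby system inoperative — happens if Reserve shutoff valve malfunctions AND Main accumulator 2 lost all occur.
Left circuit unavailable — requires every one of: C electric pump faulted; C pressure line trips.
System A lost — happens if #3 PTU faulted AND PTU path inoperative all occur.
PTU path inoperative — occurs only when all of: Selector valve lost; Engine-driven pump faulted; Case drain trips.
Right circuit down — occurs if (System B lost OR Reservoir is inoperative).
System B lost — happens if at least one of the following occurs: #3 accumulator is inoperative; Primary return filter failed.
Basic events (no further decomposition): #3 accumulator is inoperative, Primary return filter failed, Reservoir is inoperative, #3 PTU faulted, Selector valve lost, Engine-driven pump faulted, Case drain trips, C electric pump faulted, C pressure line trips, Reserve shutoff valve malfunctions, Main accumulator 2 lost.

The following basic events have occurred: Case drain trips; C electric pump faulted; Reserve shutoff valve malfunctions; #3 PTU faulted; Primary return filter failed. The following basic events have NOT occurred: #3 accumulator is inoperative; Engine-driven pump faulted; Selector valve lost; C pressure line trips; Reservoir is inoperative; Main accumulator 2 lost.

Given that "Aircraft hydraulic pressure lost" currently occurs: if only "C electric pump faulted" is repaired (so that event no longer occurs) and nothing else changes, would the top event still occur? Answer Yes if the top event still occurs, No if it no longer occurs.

Yes

Counterfactual: set "C electric pump faulted" to not occurred.
System B lost [OR]: #3 accumulator is inoperative=not, Primary return filter failed=occurs → at least one input occurs → occurs.
Right circuit down [OR]: System B lost=occurs, Reservoir is inoperative=not → at least one input occurs → occurs.
PTU path inoperative [AND]: Selector valve lost=not, Engine-driven pump faulted=not, Case drain trips=occurs → not all inputs occur → does not occur.
System A lost [AND]: #3 PTU faulted=occurs, PTU path inoperative=not → not all inputs occur → does not occur.
Left circuit unavailable [AND]: C electric pump faulted=not, C pressure line trips=not → not all inputs occur → does not occur.
Standby system inoperative [AND]: Reserve shutoff valve malfunctions=occurs, Main accumulator 2 lost=not → not all inputs occur → does not occur.
Aircraft hydraulic pressure lost [OR]: Right circuit down=occurs, System A lost=not, Left circuit unavailable=not, Standby system inoperative=not → at least one input occurs → occurs.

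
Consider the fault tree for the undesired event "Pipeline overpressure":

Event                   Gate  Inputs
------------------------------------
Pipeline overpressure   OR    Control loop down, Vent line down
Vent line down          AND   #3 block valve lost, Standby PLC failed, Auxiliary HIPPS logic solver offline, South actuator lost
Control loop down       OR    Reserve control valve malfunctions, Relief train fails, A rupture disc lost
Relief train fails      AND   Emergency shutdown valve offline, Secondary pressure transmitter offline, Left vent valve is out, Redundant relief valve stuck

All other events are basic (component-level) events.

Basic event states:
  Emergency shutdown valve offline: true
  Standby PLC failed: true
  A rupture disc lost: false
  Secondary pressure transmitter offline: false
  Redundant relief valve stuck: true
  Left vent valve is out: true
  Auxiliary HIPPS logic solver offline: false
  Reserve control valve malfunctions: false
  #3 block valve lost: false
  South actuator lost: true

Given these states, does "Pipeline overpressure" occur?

No

Relief train fails [AND]: Emergency shutdown valve offline=occurs, Secondary pressure transmitter offline=not, Left vent valve is out=occurs, Redundant relief valve stuck=occurs → not all inputs occur → does not occur.
Control loop down [OR]: Reserve control valve malfunctions=not, Relief train fails=not, A rupture disc lost=not → no input occurs → does not occur.
Vent line down [AND]: #3 block valve lost=not, Standby PLC failed=occurs, Auxiliary HIPPS logic solver offline=not, South actuator lost=occurs → not all inputs occur → does not occur.
Pipeline overpressure [OR]: Control loop down=not, Vent line down=not → no input occurs → does not occur.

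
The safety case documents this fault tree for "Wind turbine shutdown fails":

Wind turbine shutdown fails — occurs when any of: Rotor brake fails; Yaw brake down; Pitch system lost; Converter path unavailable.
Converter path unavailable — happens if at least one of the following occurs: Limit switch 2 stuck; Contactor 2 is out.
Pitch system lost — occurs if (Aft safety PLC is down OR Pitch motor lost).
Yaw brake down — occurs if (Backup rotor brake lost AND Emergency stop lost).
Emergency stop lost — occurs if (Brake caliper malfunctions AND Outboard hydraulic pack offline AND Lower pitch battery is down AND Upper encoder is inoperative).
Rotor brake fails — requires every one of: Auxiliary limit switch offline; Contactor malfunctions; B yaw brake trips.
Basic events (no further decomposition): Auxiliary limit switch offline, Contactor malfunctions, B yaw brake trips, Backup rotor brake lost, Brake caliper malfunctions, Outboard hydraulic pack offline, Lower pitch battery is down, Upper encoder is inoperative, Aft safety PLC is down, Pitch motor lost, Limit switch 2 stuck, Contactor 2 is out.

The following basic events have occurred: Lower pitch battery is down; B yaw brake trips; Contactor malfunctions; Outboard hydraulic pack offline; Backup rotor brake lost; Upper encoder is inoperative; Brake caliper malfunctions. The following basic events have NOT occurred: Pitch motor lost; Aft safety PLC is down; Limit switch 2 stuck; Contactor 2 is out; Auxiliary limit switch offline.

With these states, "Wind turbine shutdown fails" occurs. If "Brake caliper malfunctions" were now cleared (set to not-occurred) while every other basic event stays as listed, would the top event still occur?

No

Counterfactual: set "Brake caliper malfunctions" to not occurred.
Rotor brake fails [AND]: Auxiliary limit switch offline=not, Contactor malfunctions=occurs, B yaw brake trips=occurs → not all inputs occur → does not occur.
Emergency stop lost [AND]: Brake caliper malfunctions=not, Outboard hydraulic pack offline=occurs, Lower pitch battery is down=occurs, Upper encoder is inoperative=occurs → not all inputs occur → does not occur.
Yaw brake down [AND]: Backup rotor brake lost=occurs, Emergency stop lost=not → not all inputs occur → does not occur.
Pitch system lost [OR]: Aft safety PLC is down=not, Pitch motor lost=not → no input occurs → does not occur.
Converter path unavailable [OR]: Limit switch 2 stuck=not, Contactor 2 is out=not → no input occurs → does not occur.
Wind turbine shutdown fails [OR]: Rotor brake fails=not, Yaw brake down=not, Pitch system lost=not, Converter path unavailable=not → no input occurs → does not occur.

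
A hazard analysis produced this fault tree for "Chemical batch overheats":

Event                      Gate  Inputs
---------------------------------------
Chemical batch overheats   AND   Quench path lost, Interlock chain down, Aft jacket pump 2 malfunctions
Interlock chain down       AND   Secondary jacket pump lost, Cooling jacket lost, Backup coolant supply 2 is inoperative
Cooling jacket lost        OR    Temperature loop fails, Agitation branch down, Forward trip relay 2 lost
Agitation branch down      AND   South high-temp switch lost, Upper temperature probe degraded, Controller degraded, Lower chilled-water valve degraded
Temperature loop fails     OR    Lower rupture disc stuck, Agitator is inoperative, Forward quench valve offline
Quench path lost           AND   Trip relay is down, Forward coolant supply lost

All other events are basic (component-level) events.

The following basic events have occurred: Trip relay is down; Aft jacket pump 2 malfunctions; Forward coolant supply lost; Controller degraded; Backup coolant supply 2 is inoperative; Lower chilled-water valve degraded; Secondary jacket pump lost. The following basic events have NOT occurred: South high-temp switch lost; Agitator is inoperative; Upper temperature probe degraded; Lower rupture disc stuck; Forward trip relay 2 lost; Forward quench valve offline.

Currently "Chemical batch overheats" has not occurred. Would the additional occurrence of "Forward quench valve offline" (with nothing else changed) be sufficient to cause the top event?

Yes

Counterfactual: set "Forward quench valve offline" to occurred.
Quench path lost [AND]: Trip relay is down=occurs, Forward coolant supply lost=occurs → all inputs occur → occurs.
Temperature loop fails [OR]: Lower rupture disc stuck=not, Agitator is inoperative=not, Forward quench valve offline=occurs → at least one input occurs → occurs.
Agitation branch down [AND]: South high-temp switch lost=not, Upper temperature probe degraded=not, Controller degraded=occurs, Lower chilled-water valve degraded=occurs → not all inputs occur → does not occur.
Cooling jacket lost [OR]: Temperature loop fails=occurs, Agitation branch down=not, Forward trip relay 2 lost=not → at least one input occurs → occurs.
Interlock chain down [AND]: Secondary jacket pump lost=occurs, Cooling jacket lost=occurs, Backup coolant supply 2 is inoperative=occurs → all inputs occur → occurs.
Chemical batch overheats [AND]: Quench path lost=occurs, Interlock chain down=occurs, Aft jacket pump 2 malfunctions=occurs → all inputs occur → occurs.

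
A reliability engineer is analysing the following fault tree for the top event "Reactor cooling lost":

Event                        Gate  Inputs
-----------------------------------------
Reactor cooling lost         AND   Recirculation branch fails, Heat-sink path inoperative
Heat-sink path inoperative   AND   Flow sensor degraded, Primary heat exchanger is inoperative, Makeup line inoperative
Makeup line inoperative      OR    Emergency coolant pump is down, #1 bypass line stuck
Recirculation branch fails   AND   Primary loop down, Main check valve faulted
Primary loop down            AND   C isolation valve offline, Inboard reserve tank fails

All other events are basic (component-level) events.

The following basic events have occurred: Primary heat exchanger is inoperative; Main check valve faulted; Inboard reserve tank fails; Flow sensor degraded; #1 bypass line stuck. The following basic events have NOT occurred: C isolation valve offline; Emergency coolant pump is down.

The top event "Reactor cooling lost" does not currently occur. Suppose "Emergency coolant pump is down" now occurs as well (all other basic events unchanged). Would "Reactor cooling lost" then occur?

Counterfactual: set "Emergency coolant pump is down" to occurred.
Primary loop down [AND]: C isolation valve offline=not, Inboard reserve tank fails=occurs → not all inputs occur → does not occur.
Recirculation branch fails [AND]: Primary loop down=not, Main check valve faulted=occurs → not all inputs occur → does not occur.
Makeup line inoperative [OR]: Emergency coolant pump is down=occurs, #1 bypass line stuck=occurs → at least one input occurs → occurs.
Heat-sink path inoperative [AND]: Flow sensor degraded=occurs, Primary heat exchanger is inoperative=occurs, Makeup line inoperative=occurs → all inputs occur → occurs.
Reactor cooling lost [AND]: Recirculation branch fails=not, Heat-sink path inoperative=occurs → not all inputs occur → does not occur.

No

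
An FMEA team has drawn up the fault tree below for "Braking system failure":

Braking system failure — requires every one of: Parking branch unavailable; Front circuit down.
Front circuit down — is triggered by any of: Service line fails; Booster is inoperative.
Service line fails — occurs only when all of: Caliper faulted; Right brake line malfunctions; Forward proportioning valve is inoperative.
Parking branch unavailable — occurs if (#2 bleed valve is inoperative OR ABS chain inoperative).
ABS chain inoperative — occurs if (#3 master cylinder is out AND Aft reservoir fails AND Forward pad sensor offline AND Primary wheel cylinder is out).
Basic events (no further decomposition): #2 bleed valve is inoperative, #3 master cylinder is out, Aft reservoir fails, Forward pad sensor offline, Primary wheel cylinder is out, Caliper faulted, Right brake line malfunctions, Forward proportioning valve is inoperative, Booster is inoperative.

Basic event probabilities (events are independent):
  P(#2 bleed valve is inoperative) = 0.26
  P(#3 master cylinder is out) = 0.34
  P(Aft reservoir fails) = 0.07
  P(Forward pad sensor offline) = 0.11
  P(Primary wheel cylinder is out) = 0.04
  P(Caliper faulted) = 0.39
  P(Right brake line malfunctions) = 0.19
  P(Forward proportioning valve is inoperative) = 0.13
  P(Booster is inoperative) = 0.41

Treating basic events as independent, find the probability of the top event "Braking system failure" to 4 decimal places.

0.1081

P(ABS chain inoperative) [AND] = 0.34 × 0.07 × 0.11 × 0.04 = 0.000105
P(Parking branch unavailable) [OR] = 1 − (1−0.26) × (1−0.000105) = 0.260078
P(Service line fails) [AND] = 0.39 × 0.19 × 0.13 = 0.009633
P(Front circuit down) [OR] = 1 − (1−0.009633) × (1−0.41) = 0.415683
P(Braking system failure) [AND] = 0.260078 × 0.415683 = 0.108110
Rounded to 4 decimal places: P(Braking system failure) ≈ 0.1081.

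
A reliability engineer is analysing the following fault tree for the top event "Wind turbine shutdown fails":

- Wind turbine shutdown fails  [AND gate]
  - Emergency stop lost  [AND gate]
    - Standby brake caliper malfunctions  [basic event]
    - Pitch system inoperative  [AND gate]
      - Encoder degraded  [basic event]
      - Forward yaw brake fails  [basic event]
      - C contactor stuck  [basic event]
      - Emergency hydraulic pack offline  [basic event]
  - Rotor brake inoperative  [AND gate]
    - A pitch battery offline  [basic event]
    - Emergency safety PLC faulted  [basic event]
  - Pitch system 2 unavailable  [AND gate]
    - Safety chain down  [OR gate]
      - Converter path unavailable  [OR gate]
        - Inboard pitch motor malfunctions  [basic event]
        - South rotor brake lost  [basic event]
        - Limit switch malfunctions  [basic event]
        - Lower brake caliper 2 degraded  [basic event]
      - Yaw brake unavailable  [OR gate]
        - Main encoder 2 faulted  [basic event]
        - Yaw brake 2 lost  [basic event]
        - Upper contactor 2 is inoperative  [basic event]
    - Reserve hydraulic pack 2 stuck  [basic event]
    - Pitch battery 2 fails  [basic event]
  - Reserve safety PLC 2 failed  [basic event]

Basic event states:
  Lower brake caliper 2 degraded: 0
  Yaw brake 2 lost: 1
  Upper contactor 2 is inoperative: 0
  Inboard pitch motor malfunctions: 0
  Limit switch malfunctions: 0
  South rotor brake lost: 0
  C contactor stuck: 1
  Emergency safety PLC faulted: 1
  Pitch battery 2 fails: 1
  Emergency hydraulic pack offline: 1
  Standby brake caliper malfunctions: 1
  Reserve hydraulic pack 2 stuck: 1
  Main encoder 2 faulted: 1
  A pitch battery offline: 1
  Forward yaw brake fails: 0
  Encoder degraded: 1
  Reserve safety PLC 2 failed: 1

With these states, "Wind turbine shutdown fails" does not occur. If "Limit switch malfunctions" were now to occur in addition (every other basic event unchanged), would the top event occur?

Counterfactual: set "Limit switch malfunctions" to occurred.
Pitch system inoperative [AND]: Encoder degraded=occurs, Forward yaw brake fails=not, C contactor stuck=occurs, Emergency hydraulic pack offline=occurs → not all inputs occur → does not occur.
Emergency stop lost [AND]: Standby brake caliper malfunctions=occurs, Pitch system inoperative=not → not all inputs occur → does not occur.
Rotor brake inoperative [AND]: A pitch battery offline=occurs, Emergency safety PLC faulted=occurs → all inputs occur → occurs.
Converter path unavailable [OR]: Inboard pitch motor malfunctions=not, South rotor brake lost=not, Limit switch malfunctions=occurs, Lower brake caliper 2 degraded=not → at least one input occurs → occurs.
Yaw brake unavailable [OR]: Main encoder 2 faulted=occurs, Yaw brake 2 lost=occurs, Upper contactor 2 is inoperative=not → at least one input occurs → occurs.
Safety chain down [OR]: Converter path unavailable=occurs, Yaw brake unavailable=occurs → at least one input occurs → occurs.
Pitch system 2 unavailable [AND]: Safety chain down=occurs, Reserve hydraulic pack 2 stuck=occurs, Pitch battery 2 fails=occurs → all inputs occur → occurs.
Wind turbine shutdown fails [AND]: Emergency stop lost=not, Rotor brake inoperative=occurs, Pitch system 2 unavailable=occurs, Reserve safety PLC 2 failed=occurs → not all inputs occur → does not occur.

No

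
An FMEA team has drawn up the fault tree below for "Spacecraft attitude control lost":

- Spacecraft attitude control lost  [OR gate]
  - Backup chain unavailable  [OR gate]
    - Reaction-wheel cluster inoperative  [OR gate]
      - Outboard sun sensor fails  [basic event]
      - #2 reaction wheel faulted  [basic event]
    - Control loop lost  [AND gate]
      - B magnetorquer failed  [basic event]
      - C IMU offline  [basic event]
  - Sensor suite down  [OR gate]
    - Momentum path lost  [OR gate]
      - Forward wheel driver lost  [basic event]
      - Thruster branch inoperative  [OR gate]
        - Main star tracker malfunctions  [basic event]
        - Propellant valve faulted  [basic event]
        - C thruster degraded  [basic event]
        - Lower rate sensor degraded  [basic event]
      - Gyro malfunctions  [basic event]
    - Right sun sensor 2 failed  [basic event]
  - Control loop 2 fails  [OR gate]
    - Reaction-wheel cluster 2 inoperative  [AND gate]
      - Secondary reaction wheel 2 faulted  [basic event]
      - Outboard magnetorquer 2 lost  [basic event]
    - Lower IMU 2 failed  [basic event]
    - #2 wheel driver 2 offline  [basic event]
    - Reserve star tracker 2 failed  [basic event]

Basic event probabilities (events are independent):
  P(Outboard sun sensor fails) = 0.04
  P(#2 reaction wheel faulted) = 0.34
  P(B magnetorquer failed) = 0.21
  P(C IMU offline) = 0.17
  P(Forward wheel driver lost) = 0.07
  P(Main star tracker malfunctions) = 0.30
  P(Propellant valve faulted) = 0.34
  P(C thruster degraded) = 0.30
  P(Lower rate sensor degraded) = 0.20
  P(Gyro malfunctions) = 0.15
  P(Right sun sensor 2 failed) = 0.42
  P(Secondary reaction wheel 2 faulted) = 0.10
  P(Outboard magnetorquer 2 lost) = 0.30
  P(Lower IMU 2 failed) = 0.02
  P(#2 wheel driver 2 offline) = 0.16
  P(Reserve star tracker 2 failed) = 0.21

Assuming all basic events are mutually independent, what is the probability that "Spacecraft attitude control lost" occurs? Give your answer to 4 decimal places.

P(Reaction-wheel cluster inoperative) [OR] = 1 − (1−0.04) × (1−0.34) = 0.366400
P(Control loop lost) [AND] = 0.21 × 0.17 = 0.035700
P(Backup chain unavailable) [OR] = 1 − (1−0.366400) × (1−0.035700) = 0.389020
P(Thruster branch inoperative) [OR] = 1 − (1−0.30) × (1−0.34) × (1−0.30) × (1−0.20) = 0.741280
P(Momentum path lost) [OR] = 1 − (1−0.07) × (1−0.741280) × (1−0.15) = 0.795482
P(Sensor suite down) [OR] = 1 − (1−0.795482) × (1−0.42) = 0.881380
P(Reaction-wheel cluster 2 inoperative) [AND] = 0.10 × 0.30 = 0.030000
P(Control loop 2 fails) [OR] = 1 − (1−0.030000) × (1−0.02) × (1−0.16) × (1−0.21) = 0.369182
P(Spacecraft attitude control lost) [OR] = 1 − (1−0.389020) × (1−0.881380) × (1−0.369182) = 0.954282
Rounded to 4 decimal places: P(Spacecraft attitude control lost) ≈ 0.9543.

0.9543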